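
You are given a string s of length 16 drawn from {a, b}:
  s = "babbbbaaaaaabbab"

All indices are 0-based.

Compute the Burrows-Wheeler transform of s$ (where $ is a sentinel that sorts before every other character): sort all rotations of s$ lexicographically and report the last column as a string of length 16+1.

rank  rotation           last
    0  $babbbbaaaaaabbab  b
    1  aaaaaabbab$babbbb  b
    2  aaaaabbab$babbbba  a
    3  aaaabbab$babbbbaa  a
    4  aaabbab$babbbbaaa  a
    5  aabbab$babbbbaaaa  a
    6  ab$babbbbaaaaaabb  b
    7  abbab$babbbbaaaaa  a
    8  abbbbaaaaaabbab$b  b
    9  b$babbbbaaaaaabba  a
   10  baaaaaabbab$babbb  b
   11  bab$babbbbaaaaaab  b
   12  babbbbaaaaaabbab$  $
   13  bbaaaaaabbab$babb  b
   14  bbab$babbbbaaaaaa  a
   15  bbbaaaaaabbab$bab  b
   16  bbbbaaaaaabbab$ba  a

bbaaaabababb$baba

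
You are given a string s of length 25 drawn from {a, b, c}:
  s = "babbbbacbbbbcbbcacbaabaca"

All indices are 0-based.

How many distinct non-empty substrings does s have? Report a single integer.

279

rank→(start, suffix):
  0 → (24, 'a')
  1 → (19, 'aabaca')
  2 → (20, 'abaca')
  3 → (1, 'abbbbacbbbbcbbcacbaabaca')
  4 → (22, 'aca')
  5 → (16, 'acbaabaca')
  6 → (6, 'acbbbbcbbcacbaabaca')
  7 → (18, 'baabaca')
  8 → (0, 'babbbbacbbbbcbbcacbaabaca')
  9 → (21, 'baca')
  10 → (5, 'bacbbbbcbbcacbaabaca')
  11 → (4, 'bbacbbbbcbbcacbaabaca')
  12 → (3, 'bbbacbbbbcbbcacbaabaca')
  13 → (2, 'bbbbacbbbbcbbcacbaabaca')
  14 → (8, 'bbbbcbbcacbaabaca')
  15 → (9, 'bbbcbbcacbaabaca')
  16 → (13, 'bbcacbaabaca')
  17 → (10, 'bbcbbcacbaabaca')
  18 → (14, 'bcacbaabaca')
  19 → (11, 'bcbbcacbaabaca')
  20 → (23, 'ca')
  21 → (15, 'cacbaabaca')
  22 → (17, 'cbaabaca')
  23 → (7, 'cbbbbcbbcacbaabaca')
  24 → (12, 'cbbcacbaabaca')

SA = [24, 19, 20, 1, 22, 16, 6, 18, 0, 21, 5, 4, 3, 2, 8, 9, 13, 10, 14, 11, 23, 15, 17, 7, 12]
i: (SA[i-1],SA[i]) lcp shared
  1: (24,19) 1 'a'
  2: (19,20) 1 'a'
  3: (20,1) 2 'ab'
  4: (1,22) 1 'a'
  5: (22,16) 2 'ac'
  6: (16,6) 3 'acb'
  7: (6,18) 0 ''
  8: (18,0) 2 'ba'
  9: (0,21) 2 'ba'
  10: (21,5) 3 'bac'
  11: (5,4) 1 'b'
  12: (4,3) 2 'bb'
  13: (3,2) 3 'bbb'
  14: (2,8) 4 'bbbb'
  15: (8,9) 3 'bbb'
  16: (9,13) 2 'bb'
  17: (13,10) 3 'bbc'
  18: (10,14) 1 'b'
  19: (14,11) 2 'bc'
  20: (11,23) 0 ''
  21: (23,15) 2 'ca'
  22: (15,17) 1 'c'
  23: (17,7) 2 'cb'
  24: (7,12) 3 'cbb'

n(n+1)/2 = 25·26/2 = 325
Σ LCP = 0 + 1 + 1 + 2 + 1 + 2 + 3 + 0 + 2 + 2 + 3 + 1 + 2 + 3 + 4 + 3 + 2 + 3 + 1 + 2 + 0 + 2 + 1 + 2 + 3 = 46
distinct = 325 − 46 = 279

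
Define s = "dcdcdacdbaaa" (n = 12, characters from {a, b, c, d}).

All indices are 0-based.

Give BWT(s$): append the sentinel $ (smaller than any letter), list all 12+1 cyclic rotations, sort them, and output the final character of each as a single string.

aaabdddadccc$

rank  rotation       last
    0  $dcdcdacdbaaa  a
    1  a$dcdcdacdbaa  a
    2  aa$dcdcdacdba  a
    3  aaa$dcdcdacdb  b
    4  acdbaaa$dcdcd  d
    5  baaa$dcdcdacd  d
    6  cdacdbaaa$dcd  d
    7  cdbaaa$dcdcda  a
    8  cdcdacdbaaa$d  d
    9  dacdbaaa$dcdc  c
   10  dbaaa$dcdcdac  c
   11  dcdacdbaaa$dc  c
   12  dcdcdacdbaaa$  $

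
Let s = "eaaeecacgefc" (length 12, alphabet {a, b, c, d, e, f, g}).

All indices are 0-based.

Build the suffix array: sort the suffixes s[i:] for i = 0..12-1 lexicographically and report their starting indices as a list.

sorted suffixes:
  #0 SA[0]=1  'aaeecacgefc'
  #1 SA[1]=6  'acgefc'
  #2 SA[2]=2  'aeecacgefc'
  #3 SA[3]=11  'c'
  #4 SA[4]=5  'cacgefc'
  #5 SA[5]=7  'cgefc'
  #6 SA[6]=0  'eaaeecacgefc'
  #7 SA[7]=4  'ecacgefc'
  #8 SA[8]=3  'eecacgefc'
  #9 SA[9]=9  'efc'
  #10 SA[10]=10  'fc'
  #11 SA[11]=8  'gefc'

[1, 6, 2, 11, 5, 7, 0, 4, 3, 9, 10, 8]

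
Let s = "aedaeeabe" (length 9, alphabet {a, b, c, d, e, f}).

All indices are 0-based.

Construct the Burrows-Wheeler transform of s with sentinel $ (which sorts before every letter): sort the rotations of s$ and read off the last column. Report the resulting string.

rank  rotation    last
    0  $aedaeeabe  e
    1  abe$aedaee  e
    2  aedaeeabe$  $
    3  aeeabe$aed  d
    4  be$aedaeea  a
    5  daeeabe$ae  e
    6  e$aedaeeab  b
    7  eabe$aedae  e
    8  edaeeabe$a  a
    9  eeabe$aeda  a

ee$daebeaa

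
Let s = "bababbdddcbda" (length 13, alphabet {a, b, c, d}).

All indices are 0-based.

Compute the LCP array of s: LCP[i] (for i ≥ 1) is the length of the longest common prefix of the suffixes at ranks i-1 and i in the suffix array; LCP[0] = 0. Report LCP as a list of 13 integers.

[0, 1, 2, 0, 3, 1, 1, 2, 0, 0, 1, 1, 2]

rank | idx | suffix
   0 |  12 | a
   1 |   1 | ababbdddcbda
   2 |   3 | abbdddcbda
   3 |   0 | bababbdddcbda
   4 |   2 | babbdddcbda
   5 |   4 | bbdddcbda
   6 |  10 | bda
   7 |   5 | bdddcbda
   8 |   9 | cbda
   9 |  11 | da
  10 |   8 | dcbda
  11 |   7 | ddcbda
  12 |   6 | dddcbda

SA = [12, 1, 3, 0, 2, 4, 10, 5, 9, 11, 8, 7, 6]
i: (SA[i-1],SA[i]) lcp shared
  1: (12,1) 1 'a'
  2: (1,3) 2 'ab'
  3: (3,0) 0 ''
  4: (0,2) 3 'bab'
  5: (2,4) 1 'b'
  6: (4,10) 1 'b'
  7: (10,5) 2 'bd'
  8: (5,9) 0 ''
  9: (9,11) 0 ''
  10: (11,8) 1 'd'
  11: (8,7) 1 'd'
  12: (7,6) 2 'dd'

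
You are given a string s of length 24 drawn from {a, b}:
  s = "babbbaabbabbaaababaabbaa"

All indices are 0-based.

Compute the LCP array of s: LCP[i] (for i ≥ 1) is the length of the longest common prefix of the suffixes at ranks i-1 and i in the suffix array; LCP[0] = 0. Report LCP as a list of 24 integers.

rank | idx | suffix
   0 |  23 | a
   1 |  22 | aa
   2 |  12 | aaababaabbaa
   3 |  13 | aababaabbaa
   4 |  18 | aabbaa
   5 |   5 | aabbabbaaababaabbaa
   6 |  16 | abaabbaa
   7 |  14 | ababaabbaa
   8 |  19 | abbaa
   9 |   9 | abbaaababaabbaa
  10 |   6 | abbabbaaababaabbaa
  11 |   1 | abbbaabbabbaaababaabbaa
  12 |  21 | baa
  13 |  11 | baaababaabbaa
  14 |  17 | baabbaa
  15 |   4 | baabbabbaaababaabbaa
  16 |  15 | babaabbaa
  17 |   8 | babbaaababaabbaa
  18 |   0 | babbbaabbabbaaababaabbaa
  19 |  20 | bbaa
  20 |  10 | bbaaababaabbaa
  21 |   3 | bbaabbabbaaababaabbaa
  22 |   7 | bbabbaaababaabbaa
  23 |   2 | bbbaabbabbaaababaabbaa

SA = [23, 22, 12, 13, 18, 5, 16, 14, 19, 9, 6, 1, 21, 11, 17, 4, 15, 8, 0, 20, 10, 3, 7, 2]
i: (SA[i-1],SA[i]) lcp shared
  1: (23,22) 1 'a'
  2: (22,12) 2 'aa'
  3: (12,13) 2 'aa'
  4: (13,18) 3 'aab'
  5: (18,5) 5 'aabba'
  6: (5,16) 1 'a'
  7: (16,14) 3 'aba'
  8: (14,19) 2 'ab'
  9: (19,9) 5 'abbaa'
  10: (9,6) 4 'abba'
  11: (6,1) 3 'abb'
  12: (1,21) 0 ''
  13: (21,11) 3 'baa'
  14: (11,17) 3 'baa'
  15: (17,4) 6 'baabba'
  16: (4,15) 2 'ba'
  17: (15,8) 3 'bab'
  18: (8,0) 4 'babb'
  19: (0,20) 1 'b'
  20: (20,10) 4 'bbaa'
  21: (10,3) 4 'bbaa'
  22: (3,7) 3 'bba'
  23: (7,2) 2 'bb'

[0, 1, 2, 2, 3, 5, 1, 3, 2, 5, 4, 3, 0, 3, 3, 6, 2, 3, 4, 1, 4, 4, 3, 2]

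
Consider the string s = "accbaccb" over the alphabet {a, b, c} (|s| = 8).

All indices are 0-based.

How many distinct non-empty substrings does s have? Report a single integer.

rank | idx | suffix
   0 |   4 | accb
   1 |   0 | accbaccb
   2 |   7 | b
   3 |   3 | baccb
   4 |   6 | cb
   5 |   2 | cbaccb
   6 |   5 | ccb
   7 |   1 | ccbaccb

SA = [4, 0, 7, 3, 6, 2, 5, 1]
[i] adj suffixes → lcp
  [1] 4/0 → 4 ('accb')
  [2] 0/7 → 0 ('')
  [3] 7/3 → 1 ('b')
  [4] 3/6 → 0 ('')
  [5] 6/2 → 2 ('cb')
  [6] 2/5 → 1 ('c')
  [7] 5/1 → 3 ('ccb')

n(n+1)/2 = 8·9/2 = 36
Σ LCP = 0 + 4 + 0 + 1 + 0 + 2 + 1 + 3 = 11
distinct = 36 − 11 = 25

25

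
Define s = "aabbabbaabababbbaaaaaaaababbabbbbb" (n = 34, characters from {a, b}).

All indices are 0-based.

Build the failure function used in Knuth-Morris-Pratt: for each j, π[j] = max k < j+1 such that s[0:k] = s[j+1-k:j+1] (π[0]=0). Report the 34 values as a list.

π[0] = 0
j=1 s[j]='a': π[1]=1 (border 'a')
j=2 s[j]='b': k: 1→0; π[2]=0 (border '')
j=3 s[j]='b': π[3]=0 (border '')
j=4 s[j]='a': π[4]=1 (border 'a')
j=5 s[j]='b': k: 1→0; π[5]=0 (border '')
j=6 s[j]='b': π[6]=0 (border '')
j=7 s[j]='a': π[7]=1 (border 'a')
j=8 s[j]='a': π[8]=2 (border 'aa')
j=9 s[j]='b': π[9]=3 (border 'aab')
j=10 s[j]='a': k: 3→0; π[10]=1 (border 'a')
j=11 s[j]='b': k: 1→0; π[11]=0 (border '')
j=12 s[j]='a': π[12]=1 (border 'a')
j=13 s[j]='b': k: 1→0; π[13]=0 (border '')
j=14 s[j]='b': π[14]=0 (border '')
j=15 s[j]='b': π[15]=0 (border '')
j=16 s[j]='a': π[16]=1 (border 'a')
j=17 s[j]='a': π[17]=2 (border 'aa')
j=18 s[j]='a': k: 2→1; π[18]=2 (border 'aa')
j=19 s[j]='a': k: 2→1; π[19]=2 (border 'aa')
j=20 s[j]='a': k: 2→1; π[20]=2 (border 'aa')
j=21 s[j]='a': k: 2→1; π[21]=2 (border 'aa')
j=22 s[j]='a': k: 2→1; π[22]=2 (border 'aa')
j=23 s[j]='a': k: 2→1; π[23]=2 (border 'aa')
j=24 s[j]='b': π[24]=3 (border 'aab')
j=25 s[j]='a': k: 3→0; π[25]=1 (border 'a')
j=26 s[j]='b': k: 1→0; π[26]=0 (border '')
j=27 s[j]='b': π[27]=0 (border '')
j=28 s[j]='a': π[28]=1 (border 'a')
j=29 s[j]='b': k: 1→0; π[29]=0 (border '')
j=30 s[j]='b': π[30]=0 (border '')
j=31 s[j]='b': π[31]=0 (border '')
j=32 s[j]='b': π[32]=0 (border '')
j=33 s[j]='b': π[33]=0 (border '')

[0, 1, 0, 0, 1, 0, 0, 1, 2, 3, 1, 0, 1, 0, 0, 0, 1, 2, 2, 2, 2, 2, 2, 2, 3, 1, 0, 0, 1, 0, 0, 0, 0, 0]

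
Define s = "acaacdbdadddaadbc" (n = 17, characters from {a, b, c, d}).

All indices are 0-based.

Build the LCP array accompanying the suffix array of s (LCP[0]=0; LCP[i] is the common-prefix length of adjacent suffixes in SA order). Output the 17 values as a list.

[0, 2, 1, 2, 1, 2, 0, 1, 0, 1, 1, 0, 2, 1, 2, 1, 2]

rank | idx | suffix
   0 |   2 | aacdbdadddaadbc
   1 |  12 | aadbc
   2 |   0 | acaacdbdadddaadbc
   3 |   3 | acdbdadddaadbc
   4 |  13 | adbc
   5 |   8 | adddaadbc
   6 |  15 | bc
   7 |   6 | bdadddaadbc
   8 |  16 | c
   9 |   1 | caacdbdadddaadbc
  10 |   4 | cdbdadddaadbc
  11 |  11 | daadbc
  12 |   7 | dadddaadbc
  13 |  14 | dbc
  14 |   5 | dbdadddaadbc
  15 |  10 | ddaadbc
  16 |   9 | dddaadbc

SA = [2, 12, 0, 3, 13, 8, 15, 6, 16, 1, 4, 11, 7, 14, 5, 10, 9]
rank  pair      lcp
   1  s[2:],s[12:]  2  'aa'
   2  s[12:],s[0:]  1  'a'
   3  s[0:],s[3:]  2  'ac'
   4  s[3:],s[13:]  1  'a'
   5  s[13:],s[8:]  2  'ad'
   6  s[8:],s[15:]  0  ''
   7  s[15:],s[6:]  1  'b'
   8  s[6:],s[16:]  0  ''
   9  s[16:],s[1:]  1  'c'
  10  s[1:],s[4:]  1  'c'
  11  s[4:],s[11:]  0  ''
  12  s[11:],s[7:]  2  'da'
  13  s[7:],s[14:]  1  'd'
  14  s[14:],s[5:]  2  'db'
  15  s[5:],s[10:]  1  'd'
  16  s[10:],s[9:]  2  'dd'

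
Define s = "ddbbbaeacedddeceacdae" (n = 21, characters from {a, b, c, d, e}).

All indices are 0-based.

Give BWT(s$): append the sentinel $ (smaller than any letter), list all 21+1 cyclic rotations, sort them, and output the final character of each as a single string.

rank  rotation                last
    0  $ddbbbaeacedddeceacdae  e
    1  acdae$ddbbbaeacedddece  e
    2  acedddeceacdae$ddbbbae  e
    3  ae$ddbbbaeacedddeceacd  d
    4  aeacedddeceacdae$ddbbb  b
    5  baeacedddeceacdae$ddbb  b
    6  bbaeacedddeceacdae$ddb  b
    7  bbbaeacedddeceacdae$dd  d
    8  cdae$ddbbbaeacedddecea  a
    9  ceacdae$ddbbbaeaceddde  e
   10  cedddeceacdae$ddbbbaea  a
   11  dae$ddbbbaeacedddeceac  c
   12  dbbbaeacedddeceacdae$d  d
   13  ddbbbaeacedddeceacdae$  $
   14  dddeceacdae$ddbbbaeace  e
   15  ddeceacdae$ddbbbaeaced  d
   16  deceacdae$ddbbbaeacedd  d
   17  e$ddbbbaeacedddeceacda  a
   18  eacdae$ddbbbaeacedddec  c
   19  eacedddeceacdae$ddbbba  a
   20  eceacdae$ddbbbaeaceddd  d
   21  edddeceacdae$ddbbbaeac  c

eeedbbbdaeacd$eddacadc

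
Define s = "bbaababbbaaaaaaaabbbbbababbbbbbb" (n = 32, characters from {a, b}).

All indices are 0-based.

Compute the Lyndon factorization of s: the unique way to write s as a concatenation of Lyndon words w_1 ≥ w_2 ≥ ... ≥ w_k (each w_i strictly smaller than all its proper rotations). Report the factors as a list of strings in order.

["b", "b", "aababbb", "aaaaaaaabbbbbababbbbbbb"]

emit factor 1: 'b' (i=0, period=1)
emit factor 2: 'b' (i=1, period=1)
emit factor 3: 'aababbb' (i=2, period=7)
emit factor 4: 'aaaaaaaabbbbbababbbbbbb' (i=9, period=23)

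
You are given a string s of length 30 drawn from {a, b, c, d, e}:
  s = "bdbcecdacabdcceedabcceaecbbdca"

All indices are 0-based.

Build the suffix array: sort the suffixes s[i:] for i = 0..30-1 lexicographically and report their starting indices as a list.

[29, 17, 9, 7, 22, 25, 18, 2, 0, 26, 10, 28, 8, 24, 19, 12, 5, 20, 3, 13, 16, 6, 1, 27, 11, 21, 23, 4, 15, 14]

rank | idx | suffix
   0 |  29 | a
   1 |  17 | abcceaecbbdca
   2 |   9 | abdcceedabcceaecbbdca
   3 |   7 | acabdcceedabcceaecbbdca
   4 |  22 | aecbbdca
   5 |  25 | bbdca
   6 |  18 | bcceaecbbdca
   7 |   2 | bcecdacabdcceedabcceaecbbdca
   8 |   0 | bdbcecdacabdcceedabcceaecbbdca
   9 |  26 | bdca
  10 |  10 | bdcceedabcceaecbbdca
  11 |  28 | ca
  12 |   8 | cabdcceedabcceaecbbdca
  13 |  24 | cbbdca
  14 |  19 | cceaecbbdca
  15 |  12 | cceedabcceaecbbdca
  16 |   5 | cdacabdcceedabcceaecbbdca
  17 |  20 | ceaecbbdca
  18 |   3 | cecdacabdcceedabcceaecbbdca
  19 |  13 | ceedabcceaecbbdca
  20 |  16 | dabcceaecbbdca
  21 |   6 | dacabdcceedabcceaecbbdca
  22 |   1 | dbcecdacabdcceedabcceaecbbdca
  23 |  27 | dca
  24 |  11 | dcceedabcceaecbbdca
  25 |  21 | eaecbbdca
  26 |  23 | ecbbdca
  27 |   4 | ecdacabdcceedabcceaecbbdca
  28 |  15 | edabcceaecbbdca
  29 |  14 | eedabcceaecbbdca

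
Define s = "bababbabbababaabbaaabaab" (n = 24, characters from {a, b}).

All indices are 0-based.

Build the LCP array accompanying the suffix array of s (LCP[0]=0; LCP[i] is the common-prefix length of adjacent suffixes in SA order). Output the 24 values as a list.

[0, 2, 3, 3, 1, 2, 5, 3, 4, 2, 4, 5, 0, 1, 3, 4, 2, 4, 5, 3, 6, 1, 3, 4]

rank→(start, suffix):
  0 → (17, 'aaabaab')
  1 → (21, 'aab')
  2 → (18, 'aabaab')
  3 → (13, 'aabbaaabaab')
  4 → (22, 'ab')
  5 → (19, 'abaab')
  6 → (11, 'abaabbaaabaab')
  7 → (9, 'ababaabbaaabaab')
  8 → (1, 'ababbabbababaabbaaabaab')
  9 → (14, 'abbaaabaab')
  10 → (6, 'abbababaabbaaabaab')
  11 → (3, 'abbabbababaabbaaabaab')
  12 → (23, 'b')
  13 → (16, 'baaabaab')
  14 → (20, 'baab')
  15 → (12, 'baabbaaabaab')
  16 → (10, 'babaabbaaabaab')
  17 → (8, 'bababaabbaaabaab')
  18 → (0, 'bababbabbababaabbaaabaab')
  19 → (5, 'babbababaabbaaabaab')
  20 → (2, 'babbabbababaabbaaabaab')
  21 → (15, 'bbaaabaab')
  22 → (7, 'bbababaabbaaabaab')
  23 → (4, 'bbabbababaabbaaabaab')

SA = [17, 21, 18, 13, 22, 19, 11, 9, 1, 14, 6, 3, 23, 16, 20, 12, 10, 8, 0, 5, 2, 15, 7, 4]
rank  pair      lcp
   1  s[17:],s[21:]  2  'aa'
   2  s[21:],s[18:]  3  'aab'
   3  s[18:],s[13:]  3  'aab'
   4  s[13:],s[22:]  1  'a'
   5  s[22:],s[19:]  2  'ab'
   6  s[19:],s[11:]  5  'abaab'
   7  s[11:],s[9:]  3  'aba'
   8  s[9:],s[1:]  4  'abab'
   9  s[1:],s[14:]  2  'ab'
  10  s[14:],s[6:]  4  'abba'
  11  s[6:],s[3:]  5  'abbab'
  12  s[3:],s[23:]  0  ''
  13  s[23:],s[16:]  1  'b'
  14  s[16:],s[20:]  3  'baa'
  15  s[20:],s[12:]  4  'baab'
  16  s[12:],s[10:]  2  'ba'
  17  s[10:],s[8:]  4  'baba'
  18  s[8:],s[0:]  5  'babab'
  19  s[0:],s[5:]  3  'bab'
  20  s[5:],s[2:]  6  'babbab'
  21  s[2:],s[15:]  1  'b'
  22  s[15:],s[7:]  3  'bba'
  23  s[7:],s[4:]  4  'bbab'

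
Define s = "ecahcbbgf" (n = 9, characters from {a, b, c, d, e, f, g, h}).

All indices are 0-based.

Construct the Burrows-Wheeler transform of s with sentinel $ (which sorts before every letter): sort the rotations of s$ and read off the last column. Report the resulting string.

fccbeh$gba

rank  rotation    last
    0  $ecahcbbgf  f
    1  ahcbbgf$ec  c
    2  bbgf$ecahc  c
    3  bgf$ecahcb  b
    4  cahcbbgf$e  e
    5  cbbgf$ecah  h
    6  ecahcbbgf$  $
    7  f$ecahcbbg  g
    8  gf$ecahcbb  b
    9  hcbbgf$eca  a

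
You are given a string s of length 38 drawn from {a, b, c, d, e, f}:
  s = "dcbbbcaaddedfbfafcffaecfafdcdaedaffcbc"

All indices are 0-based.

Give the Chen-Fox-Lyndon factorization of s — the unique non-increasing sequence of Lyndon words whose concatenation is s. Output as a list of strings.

["d", "c", "bbbc", "aaddedfbfafcffaecfafdcdaedaffcbc"]

emit factor 1: 'd' (i=0, period=1)
emit factor 2: 'c' (i=1, period=1)
emit factor 3: 'bbbc' (i=2, period=4)
emit factor 4: 'aaddedfbfafcffaecfafdcdaedaffcbc' (i=6, period=32)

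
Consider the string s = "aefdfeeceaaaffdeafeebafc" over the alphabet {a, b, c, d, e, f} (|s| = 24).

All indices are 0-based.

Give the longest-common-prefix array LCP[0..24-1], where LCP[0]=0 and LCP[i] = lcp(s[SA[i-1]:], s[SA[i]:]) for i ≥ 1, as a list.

sorted suffixes:
  #0 SA[0]=9  'aaaffdeafeebafc'
  #1 SA[1]=10  'aaffdeafeebafc'
  #2 SA[2]=0  'aefdfeeceaaaffdeafeebafc'
  #3 SA[3]=21  'afc'
  #4 SA[4]=16  'afeebafc'
  #5 SA[5]=11  'affdeafeebafc'
  #6 SA[6]=20  'bafc'
  #7 SA[7]=23  'c'
  #8 SA[8]=7  'ceaaaffdeafeebafc'
  #9 SA[9]=14  'deafeebafc'
  #10 SA[10]=3  'dfeeceaaaffdeafeebafc'
  #11 SA[11]=8  'eaaaffdeafeebafc'
  #12 SA[12]=15  'eafeebafc'
  #13 SA[13]=19  'ebafc'
  #14 SA[14]=6  'eceaaaffdeafeebafc'
  #15 SA[15]=18  'eebafc'
  #16 SA[16]=5  'eeceaaaffdeafeebafc'
  #17 SA[17]=1  'efdfeeceaaaffdeafeebafc'
  #18 SA[18]=22  'fc'
  #19 SA[19]=13  'fdeafeebafc'
  #20 SA[20]=2  'fdfeeceaaaffdeafeebafc'
  #21 SA[21]=17  'feebafc'
  #22 SA[22]=4  'feeceaaaffdeafeebafc'
  #23 SA[23]=12  'ffdeafeebafc'

SA = [9, 10, 0, 21, 16, 11, 20, 23, 7, 14, 3, 8, 15, 19, 6, 18, 5, 1, 22, 13, 2, 17, 4, 12]
rank  pair      lcp
   1  s[9:],s[10:]  2  'aa'
   2  s[10:],s[0:]  1  'a'
   3  s[0:],s[21:]  1  'a'
   4  s[21:],s[16:]  2  'af'
   5  s[16:],s[11:]  2  'af'
   6  s[11:],s[20:]  0  ''
   7  s[20:],s[23:]  0  ''
   8  s[23:],s[7:]  1  'c'
   9  s[7:],s[14:]  0  ''
  10  s[14:],s[3:]  1  'd'
  11  s[3:],s[8:]  0  ''
  12  s[8:],s[15:]  2  'ea'
  13  s[15:],s[19:]  1  'e'
  14  s[19:],s[6:]  1  'e'
  15  s[6:],s[18:]  1  'e'
  16  s[18:],s[5:]  2  'ee'
  17  s[5:],s[1:]  1  'e'
  18  s[1:],s[22:]  0  ''
  19  s[22:],s[13:]  1  'f'
  20  s[13:],s[2:]  2  'fd'
  21  s[2:],s[17:]  1  'f'
  22  s[17:],s[4:]  3  'fee'
  23  s[4:],s[12:]  1  'f'

[0, 2, 1, 1, 2, 2, 0, 0, 1, 0, 1, 0, 2, 1, 1, 1, 2, 1, 0, 1, 2, 1, 3, 1]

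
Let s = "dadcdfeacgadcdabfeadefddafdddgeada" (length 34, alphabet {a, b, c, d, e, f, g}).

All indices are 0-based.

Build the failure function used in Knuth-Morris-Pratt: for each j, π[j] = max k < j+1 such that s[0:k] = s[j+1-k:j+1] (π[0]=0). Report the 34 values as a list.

[0, 0, 1, 0, 1, 0, 0, 0, 0, 0, 0, 1, 0, 1, 2, 0, 0, 0, 0, 1, 0, 0, 1, 1, 2, 0, 1, 1, 1, 0, 0, 0, 1, 2]

π[0] = 0
j=1 s[j]='a': π[1]=0 (border '')
j=2 s[j]='d': π[2]=1 (border 'd')
j=3 s[j]='c': k: 1→0; π[3]=0 (border '')
j=4 s[j]='d': π[4]=1 (border 'd')
j=5 s[j]='f': k: 1→0; π[5]=0 (border '')
j=6 s[j]='e': π[6]=0 (border '')
j=7 s[j]='a': π[7]=0 (border '')
j=8 s[j]='c': π[8]=0 (border '')
j=9 s[j]='g': π[9]=0 (border '')
j=10 s[j]='a': π[10]=0 (border '')
j=11 s[j]='d': π[11]=1 (border 'd')
j=12 s[j]='c': k: 1→0; π[12]=0 (border '')
j=13 s[j]='d': π[13]=1 (border 'd')
j=14 s[j]='a': π[14]=2 (border 'da')
j=15 s[j]='b': k: 2→0; π[15]=0 (border '')
j=16 s[j]='f': π[16]=0 (border '')
j=17 s[j]='e': π[17]=0 (border '')
j=18 s[j]='a': π[18]=0 (border '')
j=19 s[j]='d': π[19]=1 (border 'd')
j=20 s[j]='e': k: 1→0; π[20]=0 (border '')
j=21 s[j]='f': π[21]=0 (border '')
j=22 s[j]='d': π[22]=1 (border 'd')
j=23 s[j]='d': k: 1→0; π[23]=1 (border 'd')
j=24 s[j]='a': π[24]=2 (border 'da')
j=25 s[j]='f': k: 2→0; π[25]=0 (border '')
j=26 s[j]='d': π[26]=1 (border 'd')
j=27 s[j]='d': k: 1→0; π[27]=1 (border 'd')
j=28 s[j]='d': k: 1→0; π[28]=1 (border 'd')
j=29 s[j]='g': k: 1→0; π[29]=0 (border '')
j=30 s[j]='e': π[30]=0 (border '')
j=31 s[j]='a': π[31]=0 (border '')
j=32 s[j]='d': π[32]=1 (border 'd')
j=33 s[j]='a': π[33]=2 (border 'da')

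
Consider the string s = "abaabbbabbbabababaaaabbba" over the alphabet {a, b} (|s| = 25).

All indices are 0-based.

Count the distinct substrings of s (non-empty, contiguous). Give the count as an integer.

248

sorted suffixes:
  #0 SA[0]=24  'a'
  #1 SA[1]=17  'aaaabbba'
  #2 SA[2]=18  'aaabbba'
  #3 SA[3]=19  'aabbba'
  #4 SA[4]=2  'aabbbabbbabababaaaabbba'
  #5 SA[5]=15  'abaaaabbba'
  #6 SA[6]=0  'abaabbbabbbabababaaaabbba'
  #7 SA[7]=13  'ababaaaabbba'
  #8 SA[8]=11  'abababaaaabbba'
  #9 SA[9]=20  'abbba'
  #10 SA[10]=7  'abbbabababaaaabbba'
  #11 SA[11]=3  'abbbabbbabababaaaabbba'
  #12 SA[12]=23  'ba'
  #13 SA[13]=16  'baaaabbba'
  #14 SA[14]=1  'baabbbabbbabababaaaabbba'
  #15 SA[15]=14  'babaaaabbba'
  #16 SA[16]=12  'bababaaaabbba'
  #17 SA[17]=10  'babababaaaabbba'
  #18 SA[18]=6  'babbbabababaaaabbba'
  #19 SA[19]=22  'bba'
  #20 SA[20]=9  'bbabababaaaabbba'
  #21 SA[21]=5  'bbabbbabababaaaabbba'
  #22 SA[22]=21  'bbba'
  #23 SA[23]=8  'bbbabababaaaabbba'
  #24 SA[24]=4  'bbbabbbabababaaaabbba'

SA = [24, 17, 18, 19, 2, 15, 0, 13, 11, 20, 7, 3, 23, 16, 1, 14, 12, 10, 6, 22, 9, 5, 21, 8, 4]
rank  pair      lcp
   1  s[24:],s[17:]  1  'a'
   2  s[17:],s[18:]  3  'aaa'
   3  s[18:],s[19:]  2  'aa'
   4  s[19:],s[2:]  6  'aabbba'
   5  s[2:],s[15:]  1  'a'
   6  s[15:],s[0:]  4  'abaa'
   7  s[0:],s[13:]  3  'aba'
   8  s[13:],s[11:]  5  'ababa'
   9  s[11:],s[20:]  2  'ab'
  10  s[20:],s[7:]  5  'abbba'
  11  s[7:],s[3:]  6  'abbbab'
  12  s[3:],s[23:]  0  ''
  13  s[23:],s[16:]  2  'ba'
  14  s[16:],s[1:]  3  'baa'
  15  s[1:],s[14:]  2  'ba'
  16  s[14:],s[12:]  4  'baba'
  17  s[12:],s[10:]  6  'bababa'
  18  s[10:],s[6:]  3  'bab'
  19  s[6:],s[22:]  1  'b'
  20  s[22:],s[9:]  3  'bba'
  21  s[9:],s[5:]  4  'bbab'
  22  s[5:],s[21:]  2  'bb'
  23  s[21:],s[8:]  4  'bbba'
  24  s[8:],s[4:]  5  'bbbab'

n(n+1)/2 = 25·26/2 = 325
Σ LCP = 0 + 1 + 3 + 2 + 6 + 1 + 4 + 3 + 5 + 2 + 5 + 6 + 0 + 2 + 3 + 2 + 4 + 6 + 3 + 1 + 3 + 4 + 2 + 4 + 5 = 77
distinct = 325 − 77 = 248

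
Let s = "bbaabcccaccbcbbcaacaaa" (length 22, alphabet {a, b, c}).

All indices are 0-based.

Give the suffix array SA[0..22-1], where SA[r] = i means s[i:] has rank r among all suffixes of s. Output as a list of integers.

[21, 20, 19, 2, 16, 3, 17, 8, 1, 0, 13, 14, 11, 4, 18, 15, 7, 12, 10, 6, 9, 5]

sorted suffixes:
  #0 SA[0]=21  'a'
  #1 SA[1]=20  'aa'
  #2 SA[2]=19  'aaa'
  #3 SA[3]=2  'aabcccaccbcbbcaacaaa'
  #4 SA[4]=16  'aacaaa'
  #5 SA[5]=3  'abcccaccbcbbcaacaaa'
  #6 SA[6]=17  'acaaa'
  #7 SA[7]=8  'accbcbbcaacaaa'
  #8 SA[8]=1  'baabcccaccbcbbcaacaaa'
  #9 SA[9]=0  'bbaabcccaccbcbbcaacaaa'
  #10 SA[10]=13  'bbcaacaaa'
  #11 SA[11]=14  'bcaacaaa'
  #12 SA[12]=11  'bcbbcaacaaa'
  #13 SA[13]=4  'bcccaccbcbbcaacaaa'
  #14 SA[14]=18  'caaa'
  #15 SA[15]=15  'caacaaa'
  #16 SA[16]=7  'caccbcbbcaacaaa'
  #17 SA[17]=12  'cbbcaacaaa'
  #18 SA[18]=10  'cbcbbcaacaaa'
  #19 SA[19]=6  'ccaccbcbbcaacaaa'
  #20 SA[20]=9  'ccbcbbcaacaaa'
  #21 SA[21]=5  'cccaccbcbbcaacaaa'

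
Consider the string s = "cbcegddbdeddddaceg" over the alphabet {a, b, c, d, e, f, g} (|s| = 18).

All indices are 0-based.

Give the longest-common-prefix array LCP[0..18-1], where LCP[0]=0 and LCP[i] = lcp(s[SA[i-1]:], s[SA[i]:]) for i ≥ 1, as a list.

rank→(start, suffix):
  0 → (14, 'aceg')
  1 → (1, 'bcegddbdeddddaceg')
  2 → (7, 'bdeddddaceg')
  3 → (0, 'cbcegddbdeddddaceg')
  4 → (15, 'ceg')
  5 → (2, 'cegddbdeddddaceg')
  6 → (13, 'daceg')
  7 → (6, 'dbdeddddaceg')
  8 → (12, 'ddaceg')
  9 → (5, 'ddbdeddddaceg')
  10 → (11, 'dddaceg')
  11 → (10, 'ddddaceg')
  12 → (8, 'deddddaceg')
  13 → (9, 'eddddaceg')
  14 → (16, 'eg')
  15 → (3, 'egddbdeddddaceg')
  16 → (17, 'g')
  17 → (4, 'gddbdeddddaceg')

SA = [14, 1, 7, 0, 15, 2, 13, 6, 12, 5, 11, 10, 8, 9, 16, 3, 17, 4]
[i] adj suffixes → lcp
  [1] 14/1 → 0 ('')
  [2] 1/7 → 1 ('b')
  [3] 7/0 → 0 ('')
  [4] 0/15 → 1 ('c')
  [5] 15/2 → 3 ('ceg')
  [6] 2/13 → 0 ('')
  [7] 13/6 → 1 ('d')
  [8] 6/12 → 1 ('d')
  [9] 12/5 → 2 ('dd')
  [10] 5/11 → 2 ('dd')
  [11] 11/10 → 3 ('ddd')
  [12] 10/8 → 1 ('d')
  [13] 8/9 → 0 ('')
  [14] 9/16 → 1 ('e')
  [15] 16/3 → 2 ('eg')
  [16] 3/17 → 0 ('')
  [17] 17/4 → 1 ('g')

[0, 0, 1, 0, 1, 3, 0, 1, 1, 2, 2, 3, 1, 0, 1, 2, 0, 1]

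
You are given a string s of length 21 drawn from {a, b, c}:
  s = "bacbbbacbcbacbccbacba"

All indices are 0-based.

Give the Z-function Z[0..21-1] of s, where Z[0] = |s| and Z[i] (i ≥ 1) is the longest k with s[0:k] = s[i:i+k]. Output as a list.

[21, 0, 0, 1, 1, 4, 0, 0, 1, 0, 4, 0, 0, 1, 0, 0, 4, 0, 0, 2, 0]

Z[0]=21
i=1: fresh scan; Z[1]=0
i=2: fresh scan; Z[2]=0
i=3: fresh scan; Z[3]=1 grow→box=[3,4)
i=4: fresh scan; Z[4]=1 grow→box=[4,5)
i=5: fresh scan; Z[5]=4 grow→box=[5,9)
i=6: min(r-i=3, Z[1]=0)=0; Z[6]=0
i=7: min(r-i=2, Z[2]=0)=0; Z[7]=0
i=8: min(r-i=1, Z[3]=1)=1; Z[8]=1
i=9: fresh scan; Z[9]=0
i=10: fresh scan; Z[10]=4 grow→box=[10,14)
i=11: min(r-i=3, Z[1]=0)=0; Z[11]=0
i=12: min(r-i=2, Z[2]=0)=0; Z[12]=0
i=13: min(r-i=1, Z[3]=1)=1; Z[13]=1
i=14: fresh scan; Z[14]=0
i=15: fresh scan; Z[15]=0
i=16: fresh scan; Z[16]=4 grow→box=[16,20)
i=17: min(r-i=3, Z[1]=0)=0; Z[17]=0
i=18: min(r-i=2, Z[2]=0)=0; Z[18]=0
i=19: min(r-i=1, Z[3]=1)=1; Z[19]=2 grow→box=[19,21)
i=20: min(r-i=1, Z[1]=0)=0; Z[20]=0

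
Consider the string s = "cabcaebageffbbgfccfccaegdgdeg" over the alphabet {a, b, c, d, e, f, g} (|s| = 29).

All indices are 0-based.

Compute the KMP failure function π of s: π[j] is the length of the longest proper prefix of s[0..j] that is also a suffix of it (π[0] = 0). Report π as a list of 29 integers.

[0, 0, 0, 1, 2, 0, 0, 0, 0, 0, 0, 0, 0, 0, 0, 0, 1, 1, 0, 1, 1, 2, 0, 0, 0, 0, 0, 0, 0]

π[0] = 0
j=1 s[j]='a': π[1]=0 (border '')
j=2 s[j]='b': π[2]=0 (border '')
j=3 s[j]='c': π[3]=1 (border 'c')
j=4 s[j]='a': π[4]=2 (border 'ca')
j=5 s[j]='e': k: 2→0; π[5]=0 (border '')
j=6 s[j]='b': π[6]=0 (border '')
j=7 s[j]='a': π[7]=0 (border '')
j=8 s[j]='g': π[8]=0 (border '')
j=9 s[j]='e': π[9]=0 (border '')
j=10 s[j]='f': π[10]=0 (border '')
j=11 s[j]='f': π[11]=0 (border '')
j=12 s[j]='b': π[12]=0 (border '')
j=13 s[j]='b': π[13]=0 (border '')
j=14 s[j]='g': π[14]=0 (border '')
j=15 s[j]='f': π[15]=0 (border '')
j=16 s[j]='c': π[16]=1 (border 'c')
j=17 s[j]='c': k: 1→0; π[17]=1 (border 'c')
j=18 s[j]='f': k: 1→0; π[18]=0 (border '')
j=19 s[j]='c': π[19]=1 (border 'c')
j=20 s[j]='c': k: 1→0; π[20]=1 (border 'c')
j=21 s[j]='a': π[21]=2 (border 'ca')
j=22 s[j]='e': k: 2→0; π[22]=0 (border '')
j=23 s[j]='g': π[23]=0 (border '')
j=24 s[j]='d': π[24]=0 (border '')
j=25 s[j]='g': π[25]=0 (border '')
j=26 s[j]='d': π[26]=0 (border '')
j=27 s[j]='e': π[27]=0 (border '')
j=28 s[j]='g': π[28]=0 (border '')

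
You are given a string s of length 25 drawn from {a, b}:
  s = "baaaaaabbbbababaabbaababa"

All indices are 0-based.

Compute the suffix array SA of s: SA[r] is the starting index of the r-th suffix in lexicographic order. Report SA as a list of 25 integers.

[24, 1, 2, 3, 4, 19, 15, 5, 22, 13, 20, 11, 16, 6, 23, 0, 18, 14, 21, 12, 10, 17, 9, 8, 7]

rank | idx | suffix
   0 |  24 | a
   1 |   1 | aaaaaabbbbababaabbaababa
   2 |   2 | aaaaabbbbababaabbaababa
   3 |   3 | aaaabbbbababaabbaababa
   4 |   4 | aaabbbbababaabbaababa
   5 |  19 | aababa
   6 |  15 | aabbaababa
   7 |   5 | aabbbbababaabbaababa
   8 |  22 | aba
   9 |  13 | abaabbaababa
  10 |  20 | ababa
  11 |  11 | ababaabbaababa
  12 |  16 | abbaababa
  13 |   6 | abbbbababaabbaababa
  14 |  23 | ba
  15 |   0 | baaaaaabbbbababaabbaababa
  16 |  18 | baababa
  17 |  14 | baabbaababa
  18 |  21 | baba
  19 |  12 | babaabbaababa
  20 |  10 | bababaabbaababa
  21 |  17 | bbaababa
  22 |   9 | bbababaabbaababa
  23 |   8 | bbbababaabbaababa
  24 |   7 | bbbbababaabbaababa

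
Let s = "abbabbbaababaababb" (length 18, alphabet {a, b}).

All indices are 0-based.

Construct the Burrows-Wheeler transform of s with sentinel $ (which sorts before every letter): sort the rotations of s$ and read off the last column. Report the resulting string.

rank  rotation             last
    0  $abbabbbaababaababb  b
    1  aababaababb$abbabbb  b
    2  aababb$abbabbbaabab  b
    3  abaababb$abbabbbaab  b
    4  ababaababb$abbabbba  a
    5  ababb$abbabbbaababa  a
    6  abb$abbabbbaababaab  b
    7  abbabbbaababaababb$  $
    8  abbbaababaababb$abb  b
    9  b$abbabbbaababaabab  b
   10  baababaababb$abbabb  b
   11  baababb$abbabbbaaba  a
   12  babaababb$abbabbbaa  a
   13  babb$abbabbbaababaa  a
   14  babbbaababaababb$ab  b
   15  bb$abbabbbaababaaba  a
   16  bbaababaababb$abbab  b
   17  bbabbbaababaababb$a  a
   18  bbbaababaababb$abba  a

bbbbaab$bbbaaababaa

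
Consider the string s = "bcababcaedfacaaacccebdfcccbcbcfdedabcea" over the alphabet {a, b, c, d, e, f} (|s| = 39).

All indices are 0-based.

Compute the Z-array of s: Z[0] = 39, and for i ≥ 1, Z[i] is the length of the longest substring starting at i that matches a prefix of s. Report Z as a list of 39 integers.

Z[0]=39
i=1: fresh scan; Z[1]=0
i=2: fresh scan; Z[2]=0
i=3: fresh scan; Z[3]=1 scan→box=[3,4)
i=4: fresh scan; Z[4]=0
i=5: fresh scan; Z[5]=3 scan→box=[5,8)
i=6: min(r-i=2, Z[1]=0)=0; Z[6]=0
i=7: min(r-i=1, Z[2]=0)=0; Z[7]=0
i=8: fresh scan; Z[8]=0
i=9: fresh scan; Z[9]=0
i=10: fresh scan; Z[10]=0
i=11: fresh scan; Z[11]=0
i=12: fresh scan; Z[12]=0
i=13: fresh scan; Z[13]=0
i=14: fresh scan; Z[14]=0
i=15: fresh scan; Z[15]=0
i=16: fresh scan; Z[16]=0
i=17: fresh scan; Z[17]=0
i=18: fresh scan; Z[18]=0
i=19: fresh scan; Z[19]=0
i=20: fresh scan; Z[20]=1 scan→box=[20,21)
i=21: fresh scan; Z[21]=0
i=22: fresh scan; Z[22]=0
i=23: fresh scan; Z[23]=0
i=24: fresh scan; Z[24]=0
i=25: fresh scan; Z[25]=0
i=26: fresh scan; Z[26]=2 scan→box=[26,28)
i=27: min(r-i=1, Z[1]=0)=0; Z[27]=0
i=28: fresh scan; Z[28]=2 scan→box=[28,30)
i=29: min(r-i=1, Z[1]=0)=0; Z[29]=0
i=30: fresh scan; Z[30]=0
i=31: fresh scan; Z[31]=0
i=32: fresh scan; Z[32]=0
i=33: fresh scan; Z[33]=0
i=34: fresh scan; Z[34]=0
i=35: fresh scan; Z[35]=2 scan→box=[35,37)
i=36: min(r-i=1, Z[1]=0)=0; Z[36]=0
i=37: fresh scan; Z[37]=0
i=38: fresh scan; Z[38]=0

[39, 0, 0, 1, 0, 3, 0, 0, 0, 0, 0, 0, 0, 0, 0, 0, 0, 0, 0, 0, 1, 0, 0, 0, 0, 0, 2, 0, 2, 0, 0, 0, 0, 0, 0, 2, 0, 0, 0]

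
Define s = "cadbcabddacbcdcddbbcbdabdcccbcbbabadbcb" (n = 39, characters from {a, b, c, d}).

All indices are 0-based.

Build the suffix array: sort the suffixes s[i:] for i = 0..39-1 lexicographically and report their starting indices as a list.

[32, 22, 5, 9, 1, 34, 38, 31, 33, 30, 17, 3, 36, 28, 18, 11, 20, 23, 6, 4, 0, 37, 29, 27, 10, 19, 26, 25, 12, 14, 21, 8, 16, 2, 35, 24, 13, 7, 15]

rank | idx | suffix
   0 |  32 | abadbcb
   1 |  22 | abdcccbcbbabadbcb
   2 |   5 | abddacbcdcddbbcbdabdcccbcbbabadbcb
   3 |   9 | acbcdcddbbcbdabdcccbcbbabadbcb
   4 |   1 | adbcabddacbcdcddbbcbdabdcccbcbbabadbcb
   5 |  34 | adbcb
   6 |  38 | b
   7 |  31 | babadbcb
   8 |  33 | badbcb
   9 |  30 | bbabadbcb
  10 |  17 | bbcbdabdcccbcbbabadbcb
  11 |   3 | bcabddacbcdcddbbcbdabdcccbcbbabadbcb
  12 |  36 | bcb
  13 |  28 | bcbbabadbcb
  14 |  18 | bcbdabdcccbcbbabadbcb
  15 |  11 | bcdcddbbcbdabdcccbcbbabadbcb
  16 |  20 | bdabdcccbcbbabadbcb
  17 |  23 | bdcccbcbbabadbcb
  18 |   6 | bddacbcdcddbbcbdabdcccbcbbabadbcb
  19 |   4 | cabddacbcdcddbbcbdabdcccbcbbabadbcb
  20 |   0 | cadbcabddacbcdcddbbcbdabdcccbcbbabadbcb
  21 |  37 | cb
  22 |  29 | cbbabadbcb
  23 |  27 | cbcbbabadbcb
  24 |  10 | cbcdcddbbcbdabdcccbcbbabadbcb
  25 |  19 | cbdabdcccbcbbabadbcb
  26 |  26 | ccbcbbabadbcb
  27 |  25 | cccbcbbabadbcb
  28 |  12 | cdcddbbcbdabdcccbcbbabadbcb
  29 |  14 | cddbbcbdabdcccbcbbabadbcb
  30 |  21 | dabdcccbcbbabadbcb
  31 |   8 | dacbcdcddbbcbdabdcccbcbbabadbcb
  32 |  16 | dbbcbdabdcccbcbbabadbcb
  33 |   2 | dbcabddacbcdcddbbcbdabdcccbcbbabadbcb
  34 |  35 | dbcb
  35 |  24 | dcccbcbbabadbcb
  36 |  13 | dcddbbcbdabdcccbcbbabadbcb
  37 |   7 | ddacbcdcddbbcbdabdcccbcbbabadbcb
  38 |  15 | ddbbcbdabdcccbcbbabadbcb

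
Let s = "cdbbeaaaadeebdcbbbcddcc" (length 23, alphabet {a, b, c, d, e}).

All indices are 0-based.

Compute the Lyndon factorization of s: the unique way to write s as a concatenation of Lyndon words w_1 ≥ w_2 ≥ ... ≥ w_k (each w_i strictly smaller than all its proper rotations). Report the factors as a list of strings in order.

["cd", "bbe", "aaaadeebdcbbbcddcc"]

emit factor 1: 'cd' (i=0, period=2)
emit factor 2: 'bbe' (i=2, period=3)
emit factor 3: 'aaaadeebdcbbbcddcc' (i=5, period=18)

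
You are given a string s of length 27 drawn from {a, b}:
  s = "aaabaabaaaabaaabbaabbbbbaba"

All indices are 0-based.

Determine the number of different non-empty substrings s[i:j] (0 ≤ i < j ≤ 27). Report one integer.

298

rank | idx | suffix
   0 |  26 | a
   1 |   7 | aaaabaaabbaabbbbbaba
   2 |   8 | aaabaaabbaabbbbbaba
   3 |   0 | aaabaabaaaabaaabbaabbbbbaba
   4 |  12 | aaabbaabbbbbaba
   5 |   4 | aabaaaabaaabbaabbbbbaba
   6 |   9 | aabaaabbaabbbbbaba
   7 |   1 | aabaabaaaabaaabbaabbbbbaba
   8 |  13 | aabbaabbbbbaba
   9 |  17 | aabbbbbaba
  10 |  24 | aba
  11 |   5 | abaaaabaaabbaabbbbbaba
  12 |  10 | abaaabbaabbbbbaba
  13 |   2 | abaabaaaabaaabbaabbbbbaba
  14 |  14 | abbaabbbbbaba
  15 |  18 | abbbbbaba
  16 |  25 | ba
  17 |   6 | baaaabaaabbaabbbbbaba
  18 |  11 | baaabbaabbbbbaba
  19 |   3 | baabaaaabaaabbaabbbbbaba
  20 |  16 | baabbbbbaba
  21 |  23 | baba
  22 |  15 | bbaabbbbbaba
  23 |  22 | bbaba
  24 |  21 | bbbaba
  25 |  20 | bbbbaba
  26 |  19 | bbbbbaba

SA = [26, 7, 8, 0, 12, 4, 9, 1, 13, 17, 24, 5, 10, 2, 14, 18, 25, 6, 11, 3, 16, 23, 15, 22, 21, 20, 19]
rank  pair      lcp
   1  s[26:],s[7:]  1  'a'
   2  s[7:],s[8:]  3  'aaa'
   3  s[8:],s[0:]  6  'aaabaa'
   4  s[0:],s[12:]  4  'aaab'
   5  s[12:],s[4:]  2  'aa'
   6  s[4:],s[9:]  6  'aabaaa'
   7  s[9:],s[1:]  5  'aabaa'
   8  s[1:],s[13:]  3  'aab'
   9  s[13:],s[17:]  4  'aabb'
  10  s[17:],s[24:]  1  'a'
  11  s[24:],s[5:]  3  'aba'
  12  s[5:],s[10:]  5  'abaaa'
  13  s[10:],s[2:]  4  'abaa'
  14  s[2:],s[14:]  2  'ab'
  15  s[14:],s[18:]  3  'abb'
  16  s[18:],s[25:]  0  ''
  17  s[25:],s[6:]  2  'ba'
  18  s[6:],s[11:]  4  'baaa'
  19  s[11:],s[3:]  3  'baa'
  20  s[3:],s[16:]  4  'baab'
  21  s[16:],s[23:]  2  'ba'
  22  s[23:],s[15:]  1  'b'
  23  s[15:],s[22:]  3  'bba'
  24  s[22:],s[21:]  2  'bb'
  25  s[21:],s[20:]  3  'bbb'
  26  s[20:],s[19:]  4  'bbbb'

n(n+1)/2 = 27·28/2 = 378
Σ LCP = 0 + 1 + 3 + 6 + 4 + 2 + 6 + 5 + 3 + 4 + 1 + 3 + 5 + 4 + 2 + 3 + 0 + 2 + 4 + 3 + 4 + 2 + 1 + 3 + 2 + 3 + 4 = 80
distinct = 378 − 80 = 298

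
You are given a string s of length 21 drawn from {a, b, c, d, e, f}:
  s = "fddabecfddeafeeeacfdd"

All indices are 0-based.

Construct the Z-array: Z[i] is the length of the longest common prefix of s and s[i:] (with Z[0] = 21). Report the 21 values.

Z[0]=21
i=1: outside box; Z[1]=0
i=2: outside box; Z[2]=0
i=3: outside box; Z[3]=0
i=4: outside box; Z[4]=0
i=5: outside box; Z[5]=0
i=6: outside box; Z[6]=0
i=7: outside box; Z[7]=3 extend→box=[7,10)
i=8: min(r-i=2, Z[1]=0)=0; Z[8]=0
i=9: min(r-i=1, Z[2]=0)=0; Z[9]=0
i=10: outside box; Z[10]=0
i=11: outside box; Z[11]=0
i=12: outside box; Z[12]=1 extend→box=[12,13)
i=13: outside box; Z[13]=0
i=14: outside box; Z[14]=0
i=15: outside box; Z[15]=0
i=16: outside box; Z[16]=0
i=17: outside box; Z[17]=0
i=18: outside box; Z[18]=3 extend→box=[18,21)
i=19: min(r-i=2, Z[1]=0)=0; Z[19]=0
i=20: min(r-i=1, Z[2]=0)=0; Z[20]=0

[21, 0, 0, 0, 0, 0, 0, 3, 0, 0, 0, 0, 1, 0, 0, 0, 0, 0, 3, 0, 0]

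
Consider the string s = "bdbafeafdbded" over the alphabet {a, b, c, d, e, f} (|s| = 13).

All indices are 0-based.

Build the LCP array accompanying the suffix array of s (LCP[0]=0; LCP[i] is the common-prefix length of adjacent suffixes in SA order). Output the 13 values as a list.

[0, 2, 0, 1, 2, 0, 1, 2, 1, 0, 1, 0, 1]

sorted suffixes:
  #0 SA[0]=6  'afdbded'
  #1 SA[1]=3  'afeafdbded'
  #2 SA[2]=2  'bafeafdbded'
  #3 SA[3]=0  'bdbafeafdbded'
  #4 SA[4]=9  'bded'
  #5 SA[5]=12  'd'
  #6 SA[6]=1  'dbafeafdbded'
  #7 SA[7]=8  'dbded'
  #8 SA[8]=10  'ded'
  #9 SA[9]=5  'eafdbded'
  #10 SA[10]=11  'ed'
  #11 SA[11]=7  'fdbded'
  #12 SA[12]=4  'feafdbded'

SA = [6, 3, 2, 0, 9, 12, 1, 8, 10, 5, 11, 7, 4]
rank  pair      lcp
   1  s[6:],s[3:]  2  'af'
   2  s[3:],s[2:]  0  ''
   3  s[2:],s[0:]  1  'b'
   4  s[0:],s[9:]  2  'bd'
   5  s[9:],s[12:]  0  ''
   6  s[12:],s[1:]  1  'd'
   7  s[1:],s[8:]  2  'db'
   8  s[8:],s[10:]  1  'd'
   9  s[10:],s[5:]  0  ''
  10  s[5:],s[11:]  1  'e'
  11  s[11:],s[7:]  0  ''
  12  s[7:],s[4:]  1  'f'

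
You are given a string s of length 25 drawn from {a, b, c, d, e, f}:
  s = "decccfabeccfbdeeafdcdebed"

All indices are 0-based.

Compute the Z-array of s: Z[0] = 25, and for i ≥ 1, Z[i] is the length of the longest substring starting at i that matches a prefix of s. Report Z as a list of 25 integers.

[25, 0, 0, 0, 0, 0, 0, 0, 0, 0, 0, 0, 0, 2, 0, 0, 0, 0, 1, 0, 2, 0, 0, 0, 1]

Z[0]=25
i=1: fresh scan; Z[1]=0
i=2: fresh scan; Z[2]=0
i=3: fresh scan; Z[3]=0
i=4: fresh scan; Z[4]=0
i=5: fresh scan; Z[5]=0
i=6: fresh scan; Z[6]=0
i=7: fresh scan; Z[7]=0
i=8: fresh scan; Z[8]=0
i=9: fresh scan; Z[9]=0
i=10: fresh scan; Z[10]=0
i=11: fresh scan; Z[11]=0
i=12: fresh scan; Z[12]=0
i=13: fresh scan; Z[13]=2 scan→box=[13,15)
i=14: min(r-i=1, Z[1]=0)=0; Z[14]=0
i=15: fresh scan; Z[15]=0
i=16: fresh scan; Z[16]=0
i=17: fresh scan; Z[17]=0
i=18: fresh scan; Z[18]=1 scan→box=[18,19)
i=19: fresh scan; Z[19]=0
i=20: fresh scan; Z[20]=2 scan→box=[20,22)
i=21: min(r-i=1, Z[1]=0)=0; Z[21]=0
i=22: fresh scan; Z[22]=0
i=23: fresh scan; Z[23]=0
i=24: fresh scan; Z[24]=1 scan→box=[24,25)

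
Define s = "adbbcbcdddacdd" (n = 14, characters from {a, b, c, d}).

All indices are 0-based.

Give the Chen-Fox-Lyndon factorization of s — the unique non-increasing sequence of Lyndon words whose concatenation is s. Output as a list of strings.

emit factor 1: 'adbbcbcddd' (i=0, period=10)
emit factor 2: 'acdd' (i=10, period=4)

["adbbcbcddd", "acdd"]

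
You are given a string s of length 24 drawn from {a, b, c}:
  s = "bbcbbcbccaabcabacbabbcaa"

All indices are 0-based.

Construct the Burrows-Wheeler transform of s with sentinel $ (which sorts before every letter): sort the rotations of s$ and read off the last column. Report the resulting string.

rank  rotation                   last
    0  $bbcbbcbccaabcabacbabbcaa  a
    1  a$bbcbbcbccaabcabacbabbca  a
    2  aa$bbcbbcbccaabcabacbabbc  c
    3  aabcabacbabbcaa$bbcbbcbcc  c
    4  abacbabbcaa$bbcbbcbccaabc  c
    5  abbcaa$bbcbbcbccaabcabacb  b
    6  abcabacbabbcaa$bbcbbcbcca  a
    7  acbabbcaa$bbcbbcbccaabcab  b
    8  babbcaa$bbcbbcbccaabcabac  c
    9  bacbabbcaa$bbcbbcbccaabca  a
   10  bbcaa$bbcbbcbccaabcabacba  a
   11  bbcbbcbccaabcabacbabbcaa$  $
   12  bbcbccaabcabacbabbcaa$bbc  c
   13  bcaa$bbcbbcbccaabcabacbab  b
   14  bcabacbabbcaa$bbcbbcbccaa  a
   15  bcbbcbccaabcabacbabbcaa$b  b
   16  bcbccaabcabacbabbcaa$bbcb  b
   17  bccaabcabacbabbcaa$bbcbbc  c
   18  caa$bbcbbcbccaabcabacbabb  b
   19  caabcabacbabbcaa$bbcbbcbc  c
   20  cabacbabbcaa$bbcbbcbccaab  b
   21  cbabbcaa$bbcbbcbccaabcaba  a
   22  cbbcbccaabcabacbabbcaa$bb  b
   23  cbccaabcabacbabbcaa$bbcbb  b
   24  ccaabcabacbabbcaa$bbcbbcb  b

aacccbabcaa$cbabbcbcbabbb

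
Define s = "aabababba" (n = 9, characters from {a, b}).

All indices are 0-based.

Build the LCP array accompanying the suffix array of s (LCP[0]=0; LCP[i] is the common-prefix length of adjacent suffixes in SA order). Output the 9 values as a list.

[0, 1, 1, 4, 2, 0, 2, 3, 1]

sorted suffixes:
  #0 SA[0]=8  'a'
  #1 SA[1]=0  'aabababba'
  #2 SA[2]=1  'abababba'
  #3 SA[3]=3  'ababba'
  #4 SA[4]=5  'abba'
  #5 SA[5]=7  'ba'
  #6 SA[6]=2  'bababba'
  #7 SA[7]=4  'babba'
  #8 SA[8]=6  'bba'

SA = [8, 0, 1, 3, 5, 7, 2, 4, 6]
rank  pair      lcp
   1  s[8:],s[0:]  1  'a'
   2  s[0:],s[1:]  1  'a'
   3  s[1:],s[3:]  4  'abab'
   4  s[3:],s[5:]  2  'ab'
   5  s[5:],s[7:]  0  ''
   6  s[7:],s[2:]  2  'ba'
   7  s[2:],s[4:]  3  'bab'
   8  s[4:],s[6:]  1  'b'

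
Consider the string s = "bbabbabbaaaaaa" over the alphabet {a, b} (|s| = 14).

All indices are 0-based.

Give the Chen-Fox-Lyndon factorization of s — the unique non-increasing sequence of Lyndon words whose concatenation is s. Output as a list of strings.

emit factor 1: 'b' (i=0, period=1)
emit factor 2: 'b' (i=1, period=1)
emit factor 3: 'abb' (i=2, period=3)
emit factor 4: 'abb' (i=5, period=3)
emit factor 5: 'a' (i=8, period=1)
emit factor 6: 'a' (i=9, period=1)
emit factor 7: 'a' (i=10, period=1)
emit factor 8: 'a' (i=11, period=1)
emit factor 9: 'a' (i=12, period=1)
emit factor 10: 'a' (i=13, period=1)

["b", "b", "abb", "abb", "a", "a", "a", "a", "a", "a"]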